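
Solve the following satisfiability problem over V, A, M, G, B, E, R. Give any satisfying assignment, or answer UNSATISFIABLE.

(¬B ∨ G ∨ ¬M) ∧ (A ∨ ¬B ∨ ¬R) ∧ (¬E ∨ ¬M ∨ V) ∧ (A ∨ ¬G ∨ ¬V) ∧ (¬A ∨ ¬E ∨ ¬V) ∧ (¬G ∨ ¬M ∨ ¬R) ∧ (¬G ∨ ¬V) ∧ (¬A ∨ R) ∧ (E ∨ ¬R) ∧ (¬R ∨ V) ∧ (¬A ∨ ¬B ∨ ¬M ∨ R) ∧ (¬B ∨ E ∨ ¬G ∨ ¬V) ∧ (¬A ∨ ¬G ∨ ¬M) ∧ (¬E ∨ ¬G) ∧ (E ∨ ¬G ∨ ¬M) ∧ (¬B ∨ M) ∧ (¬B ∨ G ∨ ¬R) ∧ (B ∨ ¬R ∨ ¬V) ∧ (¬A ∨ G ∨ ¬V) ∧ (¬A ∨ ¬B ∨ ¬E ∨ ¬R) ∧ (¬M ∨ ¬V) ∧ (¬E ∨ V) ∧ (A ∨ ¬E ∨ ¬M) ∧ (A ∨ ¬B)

V=F, A=F, M=T, G=F, B=F, E=F, R=F

Set V = False.
  then (¬R ∨ V) forces R = False.
  then (¬E ∨ V) forces E = False.
  then (¬A ∨ R) forces A = False.
  then (A ∨ ¬B) forces B = False.
Set M = True.
  then (E ∨ ¬G ∨ ¬M) forces G = False.
All clauses satisfied.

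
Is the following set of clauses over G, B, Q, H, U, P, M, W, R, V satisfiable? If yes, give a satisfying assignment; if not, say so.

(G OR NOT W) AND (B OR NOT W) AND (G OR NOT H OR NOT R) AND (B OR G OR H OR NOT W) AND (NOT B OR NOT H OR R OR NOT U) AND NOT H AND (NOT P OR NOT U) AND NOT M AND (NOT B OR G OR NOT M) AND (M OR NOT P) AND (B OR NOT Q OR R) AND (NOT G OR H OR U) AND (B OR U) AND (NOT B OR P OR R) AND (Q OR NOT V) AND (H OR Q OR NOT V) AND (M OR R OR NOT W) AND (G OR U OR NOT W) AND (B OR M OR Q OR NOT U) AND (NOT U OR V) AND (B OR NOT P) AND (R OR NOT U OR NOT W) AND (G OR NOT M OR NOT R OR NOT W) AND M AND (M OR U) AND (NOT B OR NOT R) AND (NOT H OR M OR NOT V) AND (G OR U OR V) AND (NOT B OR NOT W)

Unsatisfiable

Case M = True:
  Clause (NOT M) is falsified — contradiction.
Case M = False:
  Clause (M) is falsified — contradiction.
Both cases fail, so the formula is unsatisfiable.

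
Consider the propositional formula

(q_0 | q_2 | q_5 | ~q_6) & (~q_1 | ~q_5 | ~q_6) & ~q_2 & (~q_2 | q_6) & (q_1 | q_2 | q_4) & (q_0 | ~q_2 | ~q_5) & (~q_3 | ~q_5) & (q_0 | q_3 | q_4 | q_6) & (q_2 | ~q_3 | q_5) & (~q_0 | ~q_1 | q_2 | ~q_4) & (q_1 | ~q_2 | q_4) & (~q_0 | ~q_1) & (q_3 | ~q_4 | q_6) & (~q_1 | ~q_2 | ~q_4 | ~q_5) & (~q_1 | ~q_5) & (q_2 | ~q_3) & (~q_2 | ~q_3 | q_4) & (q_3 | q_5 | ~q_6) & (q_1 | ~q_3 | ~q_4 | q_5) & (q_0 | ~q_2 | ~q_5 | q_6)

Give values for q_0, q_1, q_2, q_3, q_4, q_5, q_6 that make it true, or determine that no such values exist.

q_0: True, q_1: False, q_2: False, q_3: False, q_4: True, q_5: True, q_6: True

Unit clause (~q_2) forces q_2 = False.
In (q_2 | ~q_3) only ~q_3 is left, so q_3 = False.
Set q_0 = True.
  then (~q_0 | ~q_1) forces q_1 = False.
  then (q_1 | q_2 | q_4) forces q_4 = True.
  then (q_3 | ~q_4 | q_6) forces q_6 = True.
  then (q_3 | q_5 | ~q_6) forces q_5 = True.
All clauses satisfied.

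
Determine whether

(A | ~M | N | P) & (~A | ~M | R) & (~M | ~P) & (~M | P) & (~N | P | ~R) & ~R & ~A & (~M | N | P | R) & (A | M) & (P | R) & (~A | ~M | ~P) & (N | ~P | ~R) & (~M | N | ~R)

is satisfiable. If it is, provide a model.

The formula is unsatisfiable.

Case A = True:
  Clause (~A) is falsified — contradiction.
Case A = False:
  (~R) forces R = False.
  (A | M) forces M = True.
  (~M | ~P) forces P = False.
  Clause (~M | P) is falsified — contradiction.
Both cases fail, so the formula is unsatisfiable.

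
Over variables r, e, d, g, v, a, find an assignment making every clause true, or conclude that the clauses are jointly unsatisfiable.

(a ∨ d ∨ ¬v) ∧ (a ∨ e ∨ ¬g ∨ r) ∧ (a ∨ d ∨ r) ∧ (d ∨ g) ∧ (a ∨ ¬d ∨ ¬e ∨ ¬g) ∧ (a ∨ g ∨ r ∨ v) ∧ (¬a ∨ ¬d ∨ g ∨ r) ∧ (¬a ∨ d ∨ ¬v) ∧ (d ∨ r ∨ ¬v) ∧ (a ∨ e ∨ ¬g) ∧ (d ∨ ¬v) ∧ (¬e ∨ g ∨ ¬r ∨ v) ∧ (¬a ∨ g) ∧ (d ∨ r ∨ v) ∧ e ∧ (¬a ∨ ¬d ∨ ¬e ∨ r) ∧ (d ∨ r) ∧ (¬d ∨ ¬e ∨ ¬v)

Unit clause (e) forces e = True.
Try r = False:
  (d ∨ r) forces d = True.
  (¬a ∨ ¬d ∨ ¬e ∨ r) forces a = False.
  (a ∨ ¬d ∨ ¬e ∨ ¬g) forces g = False.
  (a ∨ g ∨ r ∨ v) forces v = True.
  clause (¬d ∨ ¬e ∨ ¬v) is falsified — backtrack.
So r = True.
Set d = False.
  then (d ∨ g) forces g = True.
  then (d ∨ ¬v) forces v = False.
Set a = True.
All clauses satisfied.

r: True; e: True; d: False; g: True; v: False; a: True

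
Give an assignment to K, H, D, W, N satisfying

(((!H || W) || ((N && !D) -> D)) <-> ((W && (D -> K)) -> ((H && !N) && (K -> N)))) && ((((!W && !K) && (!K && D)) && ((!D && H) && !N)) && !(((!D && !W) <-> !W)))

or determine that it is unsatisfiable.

Case D = True: the conjunct !D is False.
Case D = False: the conjunct D is False.
Both cases fail — unsatisfiable.

The formula is unsatisfiable.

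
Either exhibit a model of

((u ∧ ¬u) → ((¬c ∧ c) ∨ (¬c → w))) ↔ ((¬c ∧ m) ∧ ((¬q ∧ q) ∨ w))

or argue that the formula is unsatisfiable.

c: False, w: True, q: True, m: True, u: False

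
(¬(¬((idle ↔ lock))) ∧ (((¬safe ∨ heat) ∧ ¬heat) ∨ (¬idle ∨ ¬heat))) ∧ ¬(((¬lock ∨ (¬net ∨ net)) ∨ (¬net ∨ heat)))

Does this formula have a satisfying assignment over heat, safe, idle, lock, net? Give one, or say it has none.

The conjunct ¬(((¬lock ∨ (¬net ∨ net)) ∨ (¬net ∨ heat))) is unsatisfiable on its own:
  heat=F, lock=F, net=F: evaluates to False.
  heat=F, lock=F, net=T: evaluates to False.
  heat=F, lock=T, net=F: evaluates to False.
  heat=F, lock=T, net=T: evaluates to False.
  heat=T, lock=F, net=F: evaluates to False.
  heat=T, lock=F, net=T: evaluates to False.
  heat=T, lock=T, net=F: evaluates to False.
  heat=T, lock=T, net=T: evaluates to False.
So the whole conjunction is unsatisfiable.

The formula is unsatisfiable.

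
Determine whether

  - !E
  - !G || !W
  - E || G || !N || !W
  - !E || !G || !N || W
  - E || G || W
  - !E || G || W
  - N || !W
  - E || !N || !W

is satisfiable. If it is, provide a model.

Unit clause (!E) forces E = False.
Try W = True:
  (!G || !W) forces G = False.
  (E || G || !N || !W) forces N = False.
  clause (N || !W) is falsified — backtrack.
So W = False.
  then (E || G || W) forces G = True.
Set N = False.
Check each clause:
  (!E): !E holds.
  (!G || !W): !W holds.
  (E || G || !N || !W): G holds.
  (!E || !G || !N || W): !E holds.
  (E || G || W): G holds.
  (!E || G || W): !E holds.
  (N || !W): !W holds.
  (E || !N || !W): !N holds.
All clauses satisfied.

W = False; E = False; G = True; N = False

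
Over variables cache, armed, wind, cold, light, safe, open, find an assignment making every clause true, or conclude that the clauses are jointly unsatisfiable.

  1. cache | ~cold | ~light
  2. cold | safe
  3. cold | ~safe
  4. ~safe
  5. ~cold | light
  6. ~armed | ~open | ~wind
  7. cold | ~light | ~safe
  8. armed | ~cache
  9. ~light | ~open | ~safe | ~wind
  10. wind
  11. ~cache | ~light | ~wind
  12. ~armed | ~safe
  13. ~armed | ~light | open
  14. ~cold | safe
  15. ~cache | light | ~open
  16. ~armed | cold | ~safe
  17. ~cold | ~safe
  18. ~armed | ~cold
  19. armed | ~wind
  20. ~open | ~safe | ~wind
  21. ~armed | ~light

Case safe = True:
  Clause (~safe) is falsified — contradiction.
Case safe = False:
  (cold | safe) forces cold = True.
  Clause (~cold | safe) is falsified — contradiction.
Both cases fail, so the formula is unsatisfiable.

No satisfying assignment exists.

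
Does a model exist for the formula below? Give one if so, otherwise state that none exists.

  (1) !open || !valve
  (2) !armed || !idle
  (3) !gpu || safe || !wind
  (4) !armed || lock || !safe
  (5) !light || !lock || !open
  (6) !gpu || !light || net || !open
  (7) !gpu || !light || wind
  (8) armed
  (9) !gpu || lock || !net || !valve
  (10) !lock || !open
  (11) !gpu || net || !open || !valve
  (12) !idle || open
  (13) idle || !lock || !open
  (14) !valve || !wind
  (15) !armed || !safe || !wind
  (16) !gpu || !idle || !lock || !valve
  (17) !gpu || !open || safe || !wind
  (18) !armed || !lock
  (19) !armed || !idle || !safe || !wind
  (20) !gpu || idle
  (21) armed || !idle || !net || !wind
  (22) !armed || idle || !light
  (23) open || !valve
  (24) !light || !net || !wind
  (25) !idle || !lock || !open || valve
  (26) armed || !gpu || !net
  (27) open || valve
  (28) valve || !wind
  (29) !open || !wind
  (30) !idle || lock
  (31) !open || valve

No satisfying assignment exists.

Case valve = True:
  (!open || !valve) forces open = False.
  Clause (open || !valve) is falsified — contradiction.
Case valve = False:
  (armed) forces armed = True.
  (!armed || !idle) forces idle = False.
  (!armed || !lock) forces lock = False.
  (!armed || lock || !safe) forces safe = False.
  (!gpu || idle) forces gpu = False.
  (!armed || idle || !light) forces light = False.
  (open || valve) forces open = True.
  Clause (!open || valve) is falsified — contradiction.
Both cases fail, so the formula is unsatisfiable.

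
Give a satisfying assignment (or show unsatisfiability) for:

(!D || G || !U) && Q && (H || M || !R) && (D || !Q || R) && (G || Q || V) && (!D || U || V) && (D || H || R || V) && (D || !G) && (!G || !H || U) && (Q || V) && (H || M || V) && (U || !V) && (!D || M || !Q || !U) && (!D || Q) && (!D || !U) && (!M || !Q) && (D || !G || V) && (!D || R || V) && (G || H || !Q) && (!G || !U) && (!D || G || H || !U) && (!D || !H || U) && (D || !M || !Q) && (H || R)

Unit clause (Q) forces Q = True.
In (!M || !Q) only !M is left, so M = False.
Try G = True:
  (D || !G) forces D = True.
  (!D || M || !Q || !U) forces U = False.
  (!D || U || V) forces V = True.
  clause (U || !V) is falsified — backtrack.
So G = False.
  then (G || H || !Q) forces H = True.
Set U = True.
  then (!D || G || !U) forces D = False.
  then (D || !Q || R) forces R = True.
Set V = True.
All clauses satisfied.

G = False, U = True, M = False, Q = True, R = True, V = True, D = False, H = True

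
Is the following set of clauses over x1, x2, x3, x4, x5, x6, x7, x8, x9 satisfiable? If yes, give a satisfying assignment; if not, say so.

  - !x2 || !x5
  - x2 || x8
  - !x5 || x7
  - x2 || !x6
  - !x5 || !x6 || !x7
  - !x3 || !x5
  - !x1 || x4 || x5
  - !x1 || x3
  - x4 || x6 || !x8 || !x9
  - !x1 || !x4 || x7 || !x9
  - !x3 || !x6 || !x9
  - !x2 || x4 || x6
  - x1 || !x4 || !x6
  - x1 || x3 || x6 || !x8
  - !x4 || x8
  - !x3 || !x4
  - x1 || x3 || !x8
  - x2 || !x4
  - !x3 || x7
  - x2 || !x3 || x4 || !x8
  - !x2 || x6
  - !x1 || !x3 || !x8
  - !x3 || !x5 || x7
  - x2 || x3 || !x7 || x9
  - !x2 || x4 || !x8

Try x1 = True:
  (!x1 || x3) forces x3 = True.
  (!x3 || !x5) forces x5 = False.
  (!x1 || x4 || x5) forces x4 = True.
  clause (!x3 || !x4) is falsified — backtrack.
So x1 = False.
Set x2 = True.
  then (!x2 || !x5) forces x5 = False.
  then (!x2 || x6) forces x6 = True.
  then (x1 || !x4 || !x6) forces x4 = False.
  then (!x2 || x4 || !x8) forces x8 = False.
Set x3 = False.
Set x7 = False.
Set x9 = False.
All clauses satisfied.

x1 = False; x2 = True; x3 = False; x4 = False; x5 = False; x6 = True; x7 = False; x8 = False; x9 = False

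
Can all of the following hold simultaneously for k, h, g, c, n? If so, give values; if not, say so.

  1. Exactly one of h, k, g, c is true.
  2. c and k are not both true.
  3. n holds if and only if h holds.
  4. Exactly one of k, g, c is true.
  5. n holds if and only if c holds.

k = False; h = False; g = True; c = False; n = False

  (1) {h, k, g, c}: 1 true — exactly one ✓
  (2) c=F, k=F — not both ✓
  (3) n=F, h=F — same ✓
  (4) {k, g, c}: 1 true — exactly one ✓
  (5) n=F, c=F — same ✓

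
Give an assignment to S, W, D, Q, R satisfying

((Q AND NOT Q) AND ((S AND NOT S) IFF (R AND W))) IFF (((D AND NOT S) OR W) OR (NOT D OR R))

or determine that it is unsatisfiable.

S = True, W = False, D = True, Q = False, R = False

  ((Q AND NOT Q) AND ((S AND NOT S) IFF (R AND W))) IFF (((D AND NOT S) OR W) OR (NOT D OR R)) = True
    (Q AND NOT Q) AND ((S AND NOT S) IFF (R AND W)) = False
      Q AND NOT Q = False
        NOT Q = True
      (S AND NOT S) IFF (R AND W) = True
        S AND NOT S = False
          NOT S = False
        R AND W = False
    ((D AND NOT S) OR W) OR (NOT D OR R) = False
      (D AND NOT S) OR W = False
        D AND NOT S = False
          NOT S = False
      NOT D OR R = False
        NOT D = False
The formula evaluates to True.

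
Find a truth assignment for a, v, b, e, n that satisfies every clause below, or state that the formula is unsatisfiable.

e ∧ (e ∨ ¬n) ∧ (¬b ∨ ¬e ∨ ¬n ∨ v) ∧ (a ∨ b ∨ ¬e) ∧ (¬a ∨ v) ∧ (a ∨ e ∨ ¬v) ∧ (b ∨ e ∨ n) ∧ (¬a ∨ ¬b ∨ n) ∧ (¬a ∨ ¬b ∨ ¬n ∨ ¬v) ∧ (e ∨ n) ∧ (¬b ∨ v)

Unit clause (e) forces e = True.
Set a = True.
  then (¬a ∨ v) forces v = True.
Set b = False.
Set n = False.
All clauses satisfied.

a = True, v = True, b = False, e = True, n = False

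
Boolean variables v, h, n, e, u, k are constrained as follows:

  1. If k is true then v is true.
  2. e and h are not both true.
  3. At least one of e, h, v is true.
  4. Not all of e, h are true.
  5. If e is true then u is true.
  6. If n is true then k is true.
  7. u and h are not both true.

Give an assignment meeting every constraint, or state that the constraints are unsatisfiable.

v: False, h: True, n: False, e: False, u: False, k: False

  (1) k=F ⇒ v: vacuous ✓
  (2) e=F, h=T — not both ✓
  (3) {e, h, v}: 1 true — at least one ✓
  (4) {e, h}: 1/2 true — not all ✓
  (5) e=F ⇒ u: vacuous ✓
  (6) n=F ⇒ k: vacuous ✓
  (7) u=F, h=T — not both ✓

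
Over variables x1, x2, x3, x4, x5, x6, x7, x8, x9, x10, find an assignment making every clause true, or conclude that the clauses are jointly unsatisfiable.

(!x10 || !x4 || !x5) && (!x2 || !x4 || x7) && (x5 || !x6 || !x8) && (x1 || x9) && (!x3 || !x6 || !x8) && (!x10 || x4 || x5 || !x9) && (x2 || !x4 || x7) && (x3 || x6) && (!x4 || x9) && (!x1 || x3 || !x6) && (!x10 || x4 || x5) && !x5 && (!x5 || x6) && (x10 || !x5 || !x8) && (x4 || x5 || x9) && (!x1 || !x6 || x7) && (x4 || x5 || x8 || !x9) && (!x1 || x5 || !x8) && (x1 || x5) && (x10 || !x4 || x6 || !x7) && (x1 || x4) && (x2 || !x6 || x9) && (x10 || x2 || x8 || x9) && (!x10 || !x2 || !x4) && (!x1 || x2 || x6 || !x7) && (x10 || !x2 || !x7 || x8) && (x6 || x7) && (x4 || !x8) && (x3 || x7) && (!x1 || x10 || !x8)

Unit clause (!x5) forces x5 = False.
In (x1 || x5) only x1 is left, so x1 = True.
In (!x1 || x5 || !x8) only !x8 is left, so x8 = False.
Set x2 = False.
Try x3 = False:
  (x3 || x6) forces x6 = True.
  clause (!x1 || x3 || !x6) is falsified — backtrack.
So x3 = True.
Set x4 = True.
  then (x2 || !x4 || x7) forces x7 = True.
  then (!x4 || x9) forces x9 = True.
  then (!x1 || x2 || x6 || !x7) forces x6 = True.
Set x10 = False.
All clauses satisfied.

x1=T, x2=F, x3=T, x4=T, x5=F, x6=T, x7=T, x8=F, x9=T, x10=F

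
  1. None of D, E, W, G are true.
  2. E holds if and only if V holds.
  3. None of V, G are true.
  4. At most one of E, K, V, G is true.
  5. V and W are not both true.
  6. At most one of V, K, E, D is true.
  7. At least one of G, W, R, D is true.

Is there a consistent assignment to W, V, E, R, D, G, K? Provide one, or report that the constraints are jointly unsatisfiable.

W: False; V: False; E: False; R: True; D: False; G: False; K: True

  (1) {D, E, W, G}: 0 true — none ✓
  (2) E=F, V=F — same ✓
  (3) {V, G}: 0 true — none ✓
  (4) {E, K, V, G}: 1 true — at most one ✓
  (5) V=F, W=F — not both ✓
  (6) {V, K, E, D}: 1 true — at most one ✓
  (7) {G, W, R, D}: 1 true — at least one ✓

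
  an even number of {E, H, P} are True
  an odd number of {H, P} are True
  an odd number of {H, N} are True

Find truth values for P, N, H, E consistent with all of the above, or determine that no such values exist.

P = False; N = False; H = True; E = True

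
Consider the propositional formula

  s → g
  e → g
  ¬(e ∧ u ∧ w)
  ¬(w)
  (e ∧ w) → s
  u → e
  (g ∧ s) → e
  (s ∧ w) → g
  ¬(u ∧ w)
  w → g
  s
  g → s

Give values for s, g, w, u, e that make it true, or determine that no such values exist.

s = True, g = True, w = False, u = True, e = True

Unit clause (s) forces s = True.
Unit clause (¬w) forces w = False.
In (g ∨ ¬s) only g is left, so g = True.
In (e ∨ ¬g ∨ ¬s) only e is left, so e = True.
Set u = True.
All clauses satisfied.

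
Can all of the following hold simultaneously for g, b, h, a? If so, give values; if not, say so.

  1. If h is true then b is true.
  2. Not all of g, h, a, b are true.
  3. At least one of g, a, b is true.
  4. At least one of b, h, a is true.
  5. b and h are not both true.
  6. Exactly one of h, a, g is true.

g = False, b = False, h = False, a = True

  (1) h=F ⇒ b: vacuous ✓
  (2) {g, h, a, b}: 1/4 true — not all ✓
  (3) {g, a, b}: 1 true — at least one ✓
  (4) {b, h, a}: 1 true — at least one ✓
  (5) b=F, h=F — not both ✓
  (6) {h, a, g}: 1 true — exactly one ✓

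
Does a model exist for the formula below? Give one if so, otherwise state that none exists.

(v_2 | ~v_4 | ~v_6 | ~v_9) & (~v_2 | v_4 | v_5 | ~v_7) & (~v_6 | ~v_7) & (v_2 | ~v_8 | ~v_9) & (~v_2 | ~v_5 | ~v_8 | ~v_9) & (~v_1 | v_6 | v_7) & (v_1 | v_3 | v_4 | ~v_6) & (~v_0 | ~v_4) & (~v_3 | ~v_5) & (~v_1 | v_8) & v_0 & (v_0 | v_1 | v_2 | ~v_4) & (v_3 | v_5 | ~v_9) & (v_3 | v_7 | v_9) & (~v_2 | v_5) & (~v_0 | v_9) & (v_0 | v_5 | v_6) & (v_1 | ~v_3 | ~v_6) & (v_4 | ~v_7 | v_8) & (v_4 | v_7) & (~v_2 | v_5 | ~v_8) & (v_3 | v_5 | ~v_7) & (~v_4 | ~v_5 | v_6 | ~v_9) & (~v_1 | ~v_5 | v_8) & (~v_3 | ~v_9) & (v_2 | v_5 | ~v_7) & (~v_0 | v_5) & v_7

Case v_0 = True:
  (~v_0 | ~v_4) forces v_4 = False.
  (~v_0 | v_9) forces v_9 = True.
  (v_4 | v_7) forces v_7 = True.
  (~v_6 | ~v_7) forces v_6 = False.
  (v_4 | ~v_7 | v_8) forces v_8 = True.
  (v_2 | ~v_8 | ~v_9) forces v_2 = True.
  (~v_2 | v_4 | v_5 | ~v_7) forces v_5 = True.
  Clause (~v_2 | ~v_5 | ~v_8 | ~v_9) is falsified — contradiction.
Case v_0 = False:
  Clause (v_0) is falsified — contradiction.
Both cases fail, so the formula is unsatisfiable.

Unsatisfiable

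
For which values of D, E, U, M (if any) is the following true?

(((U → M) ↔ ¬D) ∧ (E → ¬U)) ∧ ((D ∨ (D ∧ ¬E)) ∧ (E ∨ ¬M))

D: True, E: False, U: True, M: False

  ((U → M) ↔ ¬D) ∧ (E → ¬U) = True
    (U → M) ↔ ¬D = True
      U → M = False
      ¬D = False
    E → ¬U = True
      ¬U = False
  (D ∨ (D ∧ ¬E)) ∧ (E ∨ ¬M) = True
    D ∨ (D ∧ ¬E) = True
      D ∧ ¬E = True
        ¬E = True
    E ∨ ¬M = True
      ¬M = True
Both conjuncts True, so the formula holds.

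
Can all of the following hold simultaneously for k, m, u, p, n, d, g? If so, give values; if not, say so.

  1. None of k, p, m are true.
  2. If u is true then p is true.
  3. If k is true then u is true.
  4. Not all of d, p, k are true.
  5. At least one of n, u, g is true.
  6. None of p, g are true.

k = False, m = False, u = False, p = False, n = True, d = False, g = False

  (1) {k, p, m}: 0 true — none ✓
  (2) u=F ⇒ p: vacuous ✓
  (3) k=F ⇒ u: vacuous ✓
  (4) {d, p, k}: 0/3 true — not all ✓
  (5) {n, u, g}: 1 true — at least one ✓
  (6) {p, g}: 0 true — none ✓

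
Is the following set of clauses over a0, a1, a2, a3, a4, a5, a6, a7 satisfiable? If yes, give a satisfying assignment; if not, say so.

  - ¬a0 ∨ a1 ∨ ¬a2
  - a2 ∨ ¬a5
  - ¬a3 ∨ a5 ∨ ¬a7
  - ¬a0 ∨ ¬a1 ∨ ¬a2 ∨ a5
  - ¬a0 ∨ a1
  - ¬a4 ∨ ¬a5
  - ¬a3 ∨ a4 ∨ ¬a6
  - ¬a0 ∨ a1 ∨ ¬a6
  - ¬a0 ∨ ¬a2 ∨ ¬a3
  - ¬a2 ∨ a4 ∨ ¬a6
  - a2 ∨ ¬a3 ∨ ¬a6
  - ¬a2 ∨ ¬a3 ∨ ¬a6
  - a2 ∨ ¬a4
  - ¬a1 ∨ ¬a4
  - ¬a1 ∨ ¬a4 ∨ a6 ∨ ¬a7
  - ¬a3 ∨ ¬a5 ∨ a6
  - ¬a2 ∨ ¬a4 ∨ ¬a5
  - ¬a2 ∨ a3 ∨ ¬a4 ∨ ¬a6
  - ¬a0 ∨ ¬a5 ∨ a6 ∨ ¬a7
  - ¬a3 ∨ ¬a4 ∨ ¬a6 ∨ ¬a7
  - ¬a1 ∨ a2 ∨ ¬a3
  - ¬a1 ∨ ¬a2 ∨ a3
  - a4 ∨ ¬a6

a0: False, a1: True, a2: True, a3: True, a4: False, a5: False, a6: False, a7: False

Set a0 = False.
Set a1 = True.
  then (¬a1 ∨ ¬a4) forces a4 = False.
  then (a4 ∨ ¬a6) forces a6 = False.
Set a2 = True.
  then (¬a1 ∨ ¬a2 ∨ a3) forces a3 = True.
  then (¬a3 ∨ ¬a5 ∨ a6) forces a5 = False.
  then (¬a3 ∨ a5 ∨ ¬a7) forces a7 = False.
All clauses satisfied.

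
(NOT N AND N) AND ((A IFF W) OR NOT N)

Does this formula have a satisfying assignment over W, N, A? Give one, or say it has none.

Case N = True: the conjunct NOT N is False.
Case N = False: the conjunct N is False.
Both cases fail — unsatisfiable.

Unsatisfiable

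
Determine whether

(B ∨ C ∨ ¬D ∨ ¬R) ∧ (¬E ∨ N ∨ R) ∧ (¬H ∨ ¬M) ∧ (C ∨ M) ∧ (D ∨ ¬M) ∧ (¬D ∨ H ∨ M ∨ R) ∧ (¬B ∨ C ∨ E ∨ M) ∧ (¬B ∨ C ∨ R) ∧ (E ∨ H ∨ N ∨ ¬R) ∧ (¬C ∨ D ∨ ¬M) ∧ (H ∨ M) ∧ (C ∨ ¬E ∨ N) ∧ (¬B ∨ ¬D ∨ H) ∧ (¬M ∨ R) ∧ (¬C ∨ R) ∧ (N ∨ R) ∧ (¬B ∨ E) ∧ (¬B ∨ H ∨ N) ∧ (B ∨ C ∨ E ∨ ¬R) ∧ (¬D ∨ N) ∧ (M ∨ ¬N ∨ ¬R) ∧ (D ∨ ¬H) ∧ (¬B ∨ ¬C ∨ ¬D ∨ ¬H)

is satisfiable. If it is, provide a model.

N = True; B = False; M = True; E = False; C = True; R = True; D = True; H = False

Set N = True.
Set B = False.
Set M = True.
  then (¬H ∨ ¬M) forces H = False.
  then (D ∨ ¬M) forces D = True.
  then (¬M ∨ R) forces R = True.
  then (B ∨ C ∨ ¬D ∨ ¬R) forces C = True.
Set E = False.
All clauses satisfied.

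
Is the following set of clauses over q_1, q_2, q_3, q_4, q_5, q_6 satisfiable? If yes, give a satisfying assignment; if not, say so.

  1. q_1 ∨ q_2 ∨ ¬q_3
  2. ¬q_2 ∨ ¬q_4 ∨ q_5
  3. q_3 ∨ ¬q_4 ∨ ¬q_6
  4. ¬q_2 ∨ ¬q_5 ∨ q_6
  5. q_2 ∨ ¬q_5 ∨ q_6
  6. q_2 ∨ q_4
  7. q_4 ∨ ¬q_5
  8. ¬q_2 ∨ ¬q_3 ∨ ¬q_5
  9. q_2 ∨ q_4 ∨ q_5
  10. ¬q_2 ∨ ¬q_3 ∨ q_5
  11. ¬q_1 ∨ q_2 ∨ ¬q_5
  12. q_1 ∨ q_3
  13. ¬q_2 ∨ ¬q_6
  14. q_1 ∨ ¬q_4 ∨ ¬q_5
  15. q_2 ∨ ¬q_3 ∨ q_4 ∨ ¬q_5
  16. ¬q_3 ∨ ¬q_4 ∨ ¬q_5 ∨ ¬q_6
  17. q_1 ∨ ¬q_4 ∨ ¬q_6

q_1 = True; q_2 = True; q_3 = False; q_4 = False; q_5 = False; q_6 = False

Try q_1 = False:
  (q_1 ∨ q_3) forces q_3 = True.
  (q_1 ∨ q_2 ∨ ¬q_3) forces q_2 = True.
  (¬q_2 ∨ ¬q_3 ∨ ¬q_5) forces q_5 = False.
  clause (¬q_2 ∨ ¬q_3 ∨ q_5) is falsified — backtrack.
So q_1 = True.
Set q_2 = True.
  then (¬q_2 ∨ ¬q_6) forces q_6 = False.
  then (¬q_2 ∨ ¬q_5 ∨ q_6) forces q_5 = False.
  then (¬q_2 ∨ ¬q_3 ∨ q_5) forces q_3 = False.
  then (¬q_2 ∨ ¬q_4 ∨ q_5) forces q_4 = False.
All clauses satisfied.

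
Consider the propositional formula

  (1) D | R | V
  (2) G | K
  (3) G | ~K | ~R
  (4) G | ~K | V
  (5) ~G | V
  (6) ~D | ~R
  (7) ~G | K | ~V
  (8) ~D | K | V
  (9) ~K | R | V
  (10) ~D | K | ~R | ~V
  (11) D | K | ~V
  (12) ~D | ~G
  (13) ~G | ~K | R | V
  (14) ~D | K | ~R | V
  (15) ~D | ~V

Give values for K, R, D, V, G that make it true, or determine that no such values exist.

Try K = False:
  (G | K) forces G = True.
  (~G | V) forces V = True.
  clause (~G | K | ~V) is falsified — backtrack.
So K = True.
Set R = False.
  then (~K | R | V) forces V = True.
  then (~D | ~V) forces D = False.
Set G = False.
All clauses satisfied.

K=T; R=F; D=F; V=T; G=F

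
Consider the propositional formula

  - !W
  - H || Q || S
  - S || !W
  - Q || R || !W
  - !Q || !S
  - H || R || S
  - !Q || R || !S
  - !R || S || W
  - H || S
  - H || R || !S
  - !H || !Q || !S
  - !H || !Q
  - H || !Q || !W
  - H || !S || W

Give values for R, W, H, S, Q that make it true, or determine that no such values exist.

Unit clause (!W) forces W = False.
Set R = False.
Try H = False:
  (H || R || S) forces S = True.
  clause (H || R || !S) is falsified — backtrack.
So H = True.
  then (!H || !Q) forces Q = False.
Set S = False.
All clauses satisfied.

R = False, W = False, H = True, S = False, Q = False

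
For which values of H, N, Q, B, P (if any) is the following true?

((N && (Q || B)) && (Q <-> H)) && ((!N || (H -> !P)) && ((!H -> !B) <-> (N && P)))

H = False, N = True, Q = False, B = True, P = False

  (N && (Q || B)) && (Q <-> H) = True
    N && (Q || B) = True
      Q || B = True
    Q <-> H = True
  (!N || (H -> !P)) && ((!H -> !B) <-> (N && P)) = True
    !N || (H -> !P) = True
      !N = False
      H -> !P = True
        !P = True
    (!H -> !B) <-> (N && P) = True
      !H -> !B = False
        !H = True
        !B = False
      N && P = False
Both conjuncts True, so the formula holds.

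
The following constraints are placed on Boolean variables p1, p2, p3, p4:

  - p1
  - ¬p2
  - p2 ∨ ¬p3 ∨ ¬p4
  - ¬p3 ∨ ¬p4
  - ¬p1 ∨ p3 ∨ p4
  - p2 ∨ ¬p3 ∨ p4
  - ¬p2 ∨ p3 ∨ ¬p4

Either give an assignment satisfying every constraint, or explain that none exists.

Unit clause (p1) forces p1 = True.
Unit clause (¬p2) forces p2 = False.
Set p3 = False.
  then (¬p1 ∨ p3 ∨ p4) forces p4 = True.
Check each clause:
  (p1): p1 holds.
  (¬p2): ¬p2 holds.
  (p2 ∨ ¬p3 ∨ ¬p4): ¬p3 holds.
  (¬p3 ∨ ¬p4): ¬p3 holds.
  (¬p1 ∨ p3 ∨ p4): p4 holds.
  (p2 ∨ ¬p3 ∨ p4): ¬p3 holds.
  (¬p2 ∨ p3 ∨ ¬p4): ¬p2 holds.
All clauses satisfied.

p1: True; p2: False; p3: False; p4: True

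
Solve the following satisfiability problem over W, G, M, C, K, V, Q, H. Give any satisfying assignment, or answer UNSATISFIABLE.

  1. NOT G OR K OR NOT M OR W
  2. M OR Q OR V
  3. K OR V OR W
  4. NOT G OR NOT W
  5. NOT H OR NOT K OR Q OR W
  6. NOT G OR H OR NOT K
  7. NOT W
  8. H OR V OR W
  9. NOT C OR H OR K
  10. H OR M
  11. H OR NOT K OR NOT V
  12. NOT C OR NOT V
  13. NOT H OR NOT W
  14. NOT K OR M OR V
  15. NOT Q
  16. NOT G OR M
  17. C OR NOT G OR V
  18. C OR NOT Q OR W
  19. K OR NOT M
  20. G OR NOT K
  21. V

W=F, G=F, M=F, C=F, K=F, V=T, Q=F, H=T

Unit clause (NOT W) forces W = False.
Unit clause (NOT Q) forces Q = False.
Unit clause (V) forces V = True.
In (NOT C OR NOT V) only NOT C is left, so C = False.
Try G = True:
  (NOT G OR M) forces M = True.
  (NOT G OR K OR NOT M OR W) forces K = True.
  (NOT H OR NOT K OR Q OR W) forces H = False.
  clause (NOT G OR H OR NOT K) is falsified — backtrack.
So G = False.
  then (G OR NOT K) forces K = False.
  then (K OR NOT M) forces M = False.
  then (H OR M) forces H = True.
All clauses satisfied.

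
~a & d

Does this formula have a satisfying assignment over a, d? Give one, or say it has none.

a=F, d=T

  ~a = True
Both conjuncts True, so the formula holds.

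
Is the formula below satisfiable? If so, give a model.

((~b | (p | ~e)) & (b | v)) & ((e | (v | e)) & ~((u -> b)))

b: False, e: False, p: True, u: True, v: True

  (~b | (p | ~e)) & (b | v) = True
    ~b | (p | ~e) = True
      ~b = True
      p | ~e = True
        ~e = True
    b | v = True
  (e | (v | e)) & ~((u -> b)) = True
    e | (v | e) = True
      v | e = True
    ~((u -> b)) = True
      u -> b = False
Both conjuncts True, so the formula holds.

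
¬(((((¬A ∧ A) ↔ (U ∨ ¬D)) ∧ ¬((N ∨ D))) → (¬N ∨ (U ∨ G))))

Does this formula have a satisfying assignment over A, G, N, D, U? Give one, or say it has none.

No satisfying assignment exists.

Case N = True: the formula becomes ¬((False → (U ∨ G))) = False.
Case N = False: the formula becomes ¬(((((¬A ∧ A) ↔ (U ∨ ¬D)) ∧ ¬D) → True)) = False.
Both cases fail — unsatisfiable.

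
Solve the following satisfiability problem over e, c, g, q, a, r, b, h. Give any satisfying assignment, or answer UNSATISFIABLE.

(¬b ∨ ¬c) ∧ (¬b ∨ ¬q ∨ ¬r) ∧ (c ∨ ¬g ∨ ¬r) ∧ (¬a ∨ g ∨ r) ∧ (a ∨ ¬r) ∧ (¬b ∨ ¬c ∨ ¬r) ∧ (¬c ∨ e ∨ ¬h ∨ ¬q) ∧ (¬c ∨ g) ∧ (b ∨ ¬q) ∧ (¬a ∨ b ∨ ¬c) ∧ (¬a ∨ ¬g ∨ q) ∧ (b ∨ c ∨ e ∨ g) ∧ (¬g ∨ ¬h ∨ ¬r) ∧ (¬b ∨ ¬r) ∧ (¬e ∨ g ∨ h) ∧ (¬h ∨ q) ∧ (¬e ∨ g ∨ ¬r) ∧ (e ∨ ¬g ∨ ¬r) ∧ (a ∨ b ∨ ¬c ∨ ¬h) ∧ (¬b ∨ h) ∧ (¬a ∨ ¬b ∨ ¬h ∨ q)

e=F; c=F; g=T; q=T; a=T; r=F; b=T; h=T

Set e = False.
Set c = False.
Set g = True.
  then (c ∨ ¬g ∨ ¬r) forces r = False.
Set q = True.
  then (b ∨ ¬q) forces b = True.
  then (¬b ∨ h) forces h = True.
Set a = True.
All clauses satisfied.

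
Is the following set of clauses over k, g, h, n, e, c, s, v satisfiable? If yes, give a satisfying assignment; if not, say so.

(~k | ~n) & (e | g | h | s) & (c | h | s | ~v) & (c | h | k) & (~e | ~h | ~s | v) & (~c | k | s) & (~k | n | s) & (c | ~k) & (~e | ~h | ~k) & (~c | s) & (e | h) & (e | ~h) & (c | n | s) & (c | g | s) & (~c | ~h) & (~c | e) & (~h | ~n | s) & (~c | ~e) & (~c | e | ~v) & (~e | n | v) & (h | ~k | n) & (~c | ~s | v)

k = False, g = True, h = True, n = True, e = True, c = False, s = True, v = True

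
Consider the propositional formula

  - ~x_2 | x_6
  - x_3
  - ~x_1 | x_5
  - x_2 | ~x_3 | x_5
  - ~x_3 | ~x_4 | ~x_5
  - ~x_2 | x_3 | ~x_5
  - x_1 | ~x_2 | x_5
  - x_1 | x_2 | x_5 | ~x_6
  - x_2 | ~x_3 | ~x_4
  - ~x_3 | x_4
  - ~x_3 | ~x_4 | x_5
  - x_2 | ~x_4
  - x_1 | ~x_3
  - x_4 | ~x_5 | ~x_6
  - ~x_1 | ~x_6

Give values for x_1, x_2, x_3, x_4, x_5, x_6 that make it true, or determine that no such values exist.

Case x_3 = True:
  (~x_3 | x_4) forces x_4 = True.
  (~x_3 | ~x_4 | ~x_5) forces x_5 = False.
  Clause (~x_3 | ~x_4 | x_5) is falsified — contradiction.
Case x_3 = False:
  Clause (x_3) is falsified — contradiction.
Both cases fail, so the formula is unsatisfiable.

Unsatisfiable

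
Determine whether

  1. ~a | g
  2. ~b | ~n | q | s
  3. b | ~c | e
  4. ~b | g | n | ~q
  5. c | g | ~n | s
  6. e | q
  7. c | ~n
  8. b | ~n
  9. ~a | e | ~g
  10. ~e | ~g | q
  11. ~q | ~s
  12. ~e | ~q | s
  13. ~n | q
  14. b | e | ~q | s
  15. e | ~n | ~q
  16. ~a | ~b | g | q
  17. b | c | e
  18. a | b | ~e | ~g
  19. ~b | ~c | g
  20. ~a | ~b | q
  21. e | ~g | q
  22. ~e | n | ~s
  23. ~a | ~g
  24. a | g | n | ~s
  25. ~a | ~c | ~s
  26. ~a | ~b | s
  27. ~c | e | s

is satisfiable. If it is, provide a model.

g=F, e=T, q=F, c=F, b=F, a=F, s=F, n=F

Set g = False.
  then (~a | g) forces a = False.
Set e = True.
Try q = True:
  (~q | ~s) forces s = False.
  clause (~e | ~q | s) is falsified — backtrack.
So q = False.
  then (~n | q) forces n = False.
  then (~e | n | ~s) forces s = False.
Set c = False.
Set b = False.
All clauses satisfied.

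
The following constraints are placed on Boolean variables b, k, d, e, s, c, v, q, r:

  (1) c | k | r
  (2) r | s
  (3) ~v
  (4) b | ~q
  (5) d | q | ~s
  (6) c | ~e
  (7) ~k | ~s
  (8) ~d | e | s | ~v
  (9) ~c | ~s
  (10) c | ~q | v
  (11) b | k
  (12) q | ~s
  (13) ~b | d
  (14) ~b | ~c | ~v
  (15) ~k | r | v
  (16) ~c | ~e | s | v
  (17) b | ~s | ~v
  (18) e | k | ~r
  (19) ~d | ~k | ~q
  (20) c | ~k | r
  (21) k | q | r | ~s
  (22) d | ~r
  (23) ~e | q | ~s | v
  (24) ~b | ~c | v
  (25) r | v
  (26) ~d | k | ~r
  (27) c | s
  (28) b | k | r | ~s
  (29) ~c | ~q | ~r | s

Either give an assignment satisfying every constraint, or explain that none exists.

Unit clause (~v) forces v = False.
In (r | v) only r is left, so r = True.
In (d | ~r) only d is left, so d = True.
In (~d | k | ~r) only k is left, so k = True.
In (~k | ~s) only ~s is left, so s = False.
In (~d | ~k | ~q) only ~q is left, so q = False.
In (c | s) only c is left, so c = True.
In (~c | ~e | s | v) only ~e is left, so e = False.
In (~b | ~c | v) only ~b is left, so b = False.
All clauses satisfied.

b: False, k: True, d: True, e: False, s: False, c: True, v: False, q: False, r: True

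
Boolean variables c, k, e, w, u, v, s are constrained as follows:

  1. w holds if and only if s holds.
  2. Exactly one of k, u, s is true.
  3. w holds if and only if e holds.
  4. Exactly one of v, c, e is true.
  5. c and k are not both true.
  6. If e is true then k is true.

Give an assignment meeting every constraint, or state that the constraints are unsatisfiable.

c: False, k: True, e: False, w: False, u: False, v: True, s: False

  (1) w=F, s=F — same ✓
  (2) {k, u, s}: 1 true — exactly one ✓
  (3) w=F, e=F — same ✓
  (4) {v, c, e}: 1 true — exactly one ✓
  (5) c=F, k=T — not both ✓
  (6) e=F ⇒ k: vacuous ✓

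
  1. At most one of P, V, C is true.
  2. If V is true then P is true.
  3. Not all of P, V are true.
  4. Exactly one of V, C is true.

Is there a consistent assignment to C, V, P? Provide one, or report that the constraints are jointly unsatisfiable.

C = True; V = False; P = False

  (1) {P, V, C}: 1 true — at most one ✓
  (2) V=F ⇒ P: vacuous ✓
  (3) {P, V}: 0/2 true — not all ✓
  (4) {V, C}: 1 true — exactly one ✓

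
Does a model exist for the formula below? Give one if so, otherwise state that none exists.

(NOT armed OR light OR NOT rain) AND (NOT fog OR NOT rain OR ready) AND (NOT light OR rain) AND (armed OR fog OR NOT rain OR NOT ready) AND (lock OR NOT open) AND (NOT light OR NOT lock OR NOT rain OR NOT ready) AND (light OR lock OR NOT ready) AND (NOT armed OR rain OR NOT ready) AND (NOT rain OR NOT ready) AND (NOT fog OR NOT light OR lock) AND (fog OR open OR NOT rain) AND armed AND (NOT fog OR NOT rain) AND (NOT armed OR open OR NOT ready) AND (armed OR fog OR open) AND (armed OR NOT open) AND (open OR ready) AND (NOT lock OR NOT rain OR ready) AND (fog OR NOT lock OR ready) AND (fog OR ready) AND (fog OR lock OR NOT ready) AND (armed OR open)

Unit clause (armed) forces armed = True.
Try lock = False:
  (lock OR NOT open) forces open = False.
  (NOT armed OR open OR NOT ready) forces ready = False.
  clause (open OR ready) is falsified — backtrack.
So lock = True.
Try fog = False:
  (fog OR NOT lock OR ready) forces ready = True.
  (NOT armed OR rain OR NOT ready) forces rain = True.
  clause (NOT rain OR NOT ready) is falsified — backtrack.
So fog = True.
  then (NOT fog OR NOT rain) forces rain = False.
  then (NOT light OR rain) forces light = False.
  then (NOT armed OR rain OR NOT ready) forces ready = False.
  then (open OR ready) forces open = True.
All clauses satisfied.

lock: True; fog: True; ready: False; armed: True; open: True; rain: False; light: False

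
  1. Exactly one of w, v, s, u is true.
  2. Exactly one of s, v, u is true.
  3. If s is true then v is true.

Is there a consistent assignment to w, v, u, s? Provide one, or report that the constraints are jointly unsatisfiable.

w=F; v=F; u=T; s=F

  (1) {w, v, s, u}: 1 true — exactly one ✓
  (2) {s, v, u}: 1 true — exactly one ✓
  (3) s=F ⇒ v: vacuous ✓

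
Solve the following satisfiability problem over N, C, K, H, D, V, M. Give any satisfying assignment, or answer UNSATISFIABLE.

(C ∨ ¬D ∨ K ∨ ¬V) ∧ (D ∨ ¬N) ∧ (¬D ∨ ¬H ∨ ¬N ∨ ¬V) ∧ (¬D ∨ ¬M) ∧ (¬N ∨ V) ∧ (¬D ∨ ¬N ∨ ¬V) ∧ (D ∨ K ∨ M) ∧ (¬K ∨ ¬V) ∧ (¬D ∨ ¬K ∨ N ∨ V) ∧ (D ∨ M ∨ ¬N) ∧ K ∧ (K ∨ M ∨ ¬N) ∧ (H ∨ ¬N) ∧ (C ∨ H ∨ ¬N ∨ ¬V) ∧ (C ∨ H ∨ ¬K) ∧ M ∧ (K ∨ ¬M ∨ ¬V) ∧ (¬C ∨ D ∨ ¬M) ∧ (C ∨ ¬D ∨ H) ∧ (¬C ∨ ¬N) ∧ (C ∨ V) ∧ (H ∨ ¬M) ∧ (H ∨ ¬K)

UNSATISFIABLE

Case K = True:
  (¬K ∨ ¬V) forces V = False.
  (¬N ∨ V) forces N = False.
  (¬D ∨ ¬K ∨ N ∨ V) forces D = False.
  (M) forces M = True.
  (¬C ∨ D ∨ ¬M) forces C = False.
  Clause (C ∨ V) is falsified — contradiction.
Case K = False:
  Clause (K) is falsified — contradiction.
Both cases fail, so the formula is unsatisfiable.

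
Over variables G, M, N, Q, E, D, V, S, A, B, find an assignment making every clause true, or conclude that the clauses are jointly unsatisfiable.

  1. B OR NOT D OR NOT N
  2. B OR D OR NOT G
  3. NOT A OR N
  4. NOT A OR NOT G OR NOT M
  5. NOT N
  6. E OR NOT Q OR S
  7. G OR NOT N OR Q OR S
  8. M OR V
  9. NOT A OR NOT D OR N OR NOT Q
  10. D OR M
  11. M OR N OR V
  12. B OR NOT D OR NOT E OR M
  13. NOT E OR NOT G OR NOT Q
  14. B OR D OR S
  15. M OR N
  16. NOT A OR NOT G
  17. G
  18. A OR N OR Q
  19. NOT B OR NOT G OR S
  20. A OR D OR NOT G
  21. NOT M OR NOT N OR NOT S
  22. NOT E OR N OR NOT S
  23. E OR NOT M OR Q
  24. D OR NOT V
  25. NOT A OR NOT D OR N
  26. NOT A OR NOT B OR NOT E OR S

G = True, M = True, N = False, Q = True, E = False, D = True, V = False, S = True, A = False, B = False

Unit clause (NOT N) forces N = False.
In (M OR N) only M is left, so M = True.
Unit clause (G) forces G = True.
In (NOT A OR N) only NOT A is left, so A = False.
In (A OR N OR Q) only Q is left, so Q = True.
In (A OR D OR NOT G) only D is left, so D = True.
In (NOT E OR NOT G OR NOT Q) only NOT E is left, so E = False.
In (E OR NOT Q OR S) only S is left, so S = True.
Set V = False.
Set B = False.
All clauses satisfied.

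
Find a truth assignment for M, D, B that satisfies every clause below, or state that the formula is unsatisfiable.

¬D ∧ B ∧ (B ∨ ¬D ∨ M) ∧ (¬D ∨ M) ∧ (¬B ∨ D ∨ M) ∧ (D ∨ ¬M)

Case D = True:
  Clause (¬D) is falsified — contradiction.
Case D = False:
  (B) forces B = True.
  (¬B ∨ D ∨ M) forces M = True.
  Clause (D ∨ ¬M) is falsified — contradiction.
Both cases fail, so the formula is unsatisfiable.

UNSATISFIABLE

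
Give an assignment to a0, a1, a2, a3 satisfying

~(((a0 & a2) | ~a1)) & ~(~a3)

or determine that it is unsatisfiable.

a0 = False, a1 = True, a2 = True, a3 = True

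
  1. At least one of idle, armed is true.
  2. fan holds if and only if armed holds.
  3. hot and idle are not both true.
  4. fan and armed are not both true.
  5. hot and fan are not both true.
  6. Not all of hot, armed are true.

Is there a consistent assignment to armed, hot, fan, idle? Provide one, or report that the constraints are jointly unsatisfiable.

armed: False; hot: False; fan: False; idle: True

  (1) {idle, armed}: 1 true — at least one ✓
  (2) fan=F, armed=F — same ✓
  (3) hot=F, idle=T — not both ✓
  (4) fan=F, armed=F — not both ✓
  (5) hot=F, fan=F — not both ✓
  (6) {hot, armed}: 0/2 true — not all ✓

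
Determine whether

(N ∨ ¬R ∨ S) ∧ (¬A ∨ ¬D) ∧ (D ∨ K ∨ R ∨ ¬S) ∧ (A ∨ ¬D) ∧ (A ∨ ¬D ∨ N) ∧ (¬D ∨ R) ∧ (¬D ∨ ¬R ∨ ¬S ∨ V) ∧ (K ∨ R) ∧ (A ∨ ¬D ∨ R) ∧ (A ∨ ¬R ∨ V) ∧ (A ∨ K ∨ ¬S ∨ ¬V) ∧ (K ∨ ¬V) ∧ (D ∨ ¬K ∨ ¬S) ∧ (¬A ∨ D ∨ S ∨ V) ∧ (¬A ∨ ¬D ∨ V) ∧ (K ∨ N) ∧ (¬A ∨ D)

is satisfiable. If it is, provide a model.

Try D = True:
  (¬A ∨ ¬D) forces A = False.
  clause (A ∨ ¬D) is falsified — backtrack.
So D = False.
  then (¬A ∨ D) forces A = False.
Set K = True.
  then (D ∨ ¬K ∨ ¬S) forces S = False.
Set N = True.
Set V = True.
Set R = False.
All clauses satisfied.

D: False, K: True, N: True, V: True, A: False, S: False, R: False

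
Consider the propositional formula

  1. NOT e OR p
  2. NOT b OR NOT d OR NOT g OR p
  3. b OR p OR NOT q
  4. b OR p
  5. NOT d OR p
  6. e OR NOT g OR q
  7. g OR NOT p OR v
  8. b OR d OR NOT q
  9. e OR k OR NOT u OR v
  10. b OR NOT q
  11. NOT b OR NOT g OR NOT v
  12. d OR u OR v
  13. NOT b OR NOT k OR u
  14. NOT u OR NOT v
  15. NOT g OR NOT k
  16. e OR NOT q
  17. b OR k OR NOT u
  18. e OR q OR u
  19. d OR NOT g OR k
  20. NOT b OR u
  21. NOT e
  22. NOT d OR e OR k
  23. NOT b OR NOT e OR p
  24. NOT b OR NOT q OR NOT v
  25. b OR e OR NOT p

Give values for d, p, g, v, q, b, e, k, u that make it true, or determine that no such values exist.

d = False, p = False, g = False, v = False, q = False, b = True, e = False, k = True, u = True

Unit clause (NOT e) forces e = False.
In (e OR NOT q) only NOT q is left, so q = False.
In (e OR q OR u) only u is left, so u = True.
In (e OR NOT g OR q) only NOT g is left, so g = False.
In (NOT u OR NOT v) only NOT v is left, so v = False.
In (g OR NOT p OR v) only NOT p is left, so p = False.
In (e OR k OR NOT u OR v) only k is left, so k = True.
In (b OR p) only b is left, so b = True.
In (NOT d OR p) only NOT d is left, so d = False.
All clauses satisfied.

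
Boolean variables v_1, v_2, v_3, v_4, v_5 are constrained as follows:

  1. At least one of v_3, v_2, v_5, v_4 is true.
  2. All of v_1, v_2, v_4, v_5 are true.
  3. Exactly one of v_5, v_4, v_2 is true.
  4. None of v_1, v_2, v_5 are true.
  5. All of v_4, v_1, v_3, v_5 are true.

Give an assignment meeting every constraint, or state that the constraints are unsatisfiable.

No satisfying assignment exists.

Case v_1 = True:
  Constraint (4) is violated (v_1=T) — contradiction.
Case v_1 = False:
  Constraint (2) is violated (v_1=F) — contradiction.
Both cases fail — unsatisfiable.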